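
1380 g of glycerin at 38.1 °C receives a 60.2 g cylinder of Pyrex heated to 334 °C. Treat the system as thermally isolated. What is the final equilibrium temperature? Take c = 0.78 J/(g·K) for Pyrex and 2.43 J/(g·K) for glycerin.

|Q_Pyrex| = |Q_glycerin|:
60.2*0.78*(334 − T) = 1380*2.43*(T − 38.1)
46.96(334 − T) = 3353.4(T − 38.1)
3400.4 T = 143448  ⇒  T ≈ 42.19 °C

T_f ≈ 42.2 °C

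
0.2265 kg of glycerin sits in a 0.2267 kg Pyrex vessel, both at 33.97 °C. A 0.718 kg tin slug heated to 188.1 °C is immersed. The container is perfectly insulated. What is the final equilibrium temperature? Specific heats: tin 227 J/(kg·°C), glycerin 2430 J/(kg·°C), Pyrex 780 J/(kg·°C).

T_f ≈ 62.2 °C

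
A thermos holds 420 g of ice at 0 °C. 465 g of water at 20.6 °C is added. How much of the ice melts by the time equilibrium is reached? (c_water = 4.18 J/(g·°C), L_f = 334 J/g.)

m_melted ≈ 120 g

Heat available from the water dropping to 0 °C: 465·4.18·20.6 = 40040 J.
Fully melting the ice requires m_ice L_f = 420·334 = 140280 J.
That's not enough to melt it all — equilibrium is at 0 °C with ice remaining.
m_melt = 40040 / L_f = 119.9 g.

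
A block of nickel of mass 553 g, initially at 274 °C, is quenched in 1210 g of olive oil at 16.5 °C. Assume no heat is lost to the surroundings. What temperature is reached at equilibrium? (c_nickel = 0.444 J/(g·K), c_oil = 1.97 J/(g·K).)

Net heat exchanged in the isolated system is zero:
553·0.444·(T − 274) + 1210·1.97·(T − 16.5) = 0
(245.53 + 2383.7) T = 245.53·274 + 2383.7·16.5
T = 106607 / 2629.2 = 40.5 °C

T_f ≈ 40.5 °C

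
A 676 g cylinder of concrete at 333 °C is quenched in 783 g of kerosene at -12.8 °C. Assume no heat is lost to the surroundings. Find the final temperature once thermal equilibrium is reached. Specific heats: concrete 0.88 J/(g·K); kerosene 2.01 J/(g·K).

T_f ≈ 82.1 °C

Let T be the final temperature. ΣQ_i = 0:
676*0.88*(T − 333) + 783*2.01*(T − (-12.8)) = 0
594.88(T − 333) + 1573.8(T − (-12.8)) = 0
2168.7 T = 177950
T ≈ 82.05 °C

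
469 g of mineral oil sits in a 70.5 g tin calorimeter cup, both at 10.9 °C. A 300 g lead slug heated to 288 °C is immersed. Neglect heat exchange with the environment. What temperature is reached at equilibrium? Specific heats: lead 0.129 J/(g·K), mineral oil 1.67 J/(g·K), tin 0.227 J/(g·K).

Let T be the final temperature. ΣQ_i = 0:
300*0.129*(T − 288) + 469*1.67*(T − 10.9) + 70.5*0.227*(T − 10.9) = 0
38.7(T − 288) + 783.23(T − 10.9) + 16(T − 10.9) = 0
(38.7 + 783.23 + 16) T = 38.7*288 + 783.23*10.9 + 16*10.9
T = 19857 / 837.93 = 23.7 °C

T_f ≈ 23.7 °C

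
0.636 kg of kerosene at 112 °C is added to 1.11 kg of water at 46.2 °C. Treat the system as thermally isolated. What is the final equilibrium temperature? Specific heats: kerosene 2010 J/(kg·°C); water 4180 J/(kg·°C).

T_f ≈ 60.4 °C

Net heat exchanged in the isolated system is zero:
0.636×2010×(T − 112) + 1.11×4180×(T − 46.2) = 0
1278.4(T − 112) + 4639.8(T − 46.2) = 0
(1278.4 + 4639.8) T = 1278.4×112 + 4639.8×46.2
T = 357535/5918.2 ≈ 60.41 °C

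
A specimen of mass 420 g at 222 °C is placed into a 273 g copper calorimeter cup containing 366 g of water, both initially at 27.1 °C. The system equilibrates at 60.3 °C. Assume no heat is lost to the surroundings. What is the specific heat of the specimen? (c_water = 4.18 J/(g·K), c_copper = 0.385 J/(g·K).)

c ≈ 0.799 J/(g·K)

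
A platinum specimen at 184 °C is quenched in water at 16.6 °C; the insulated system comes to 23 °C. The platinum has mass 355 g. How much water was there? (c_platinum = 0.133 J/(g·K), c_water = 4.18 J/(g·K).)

m ≈ 284 g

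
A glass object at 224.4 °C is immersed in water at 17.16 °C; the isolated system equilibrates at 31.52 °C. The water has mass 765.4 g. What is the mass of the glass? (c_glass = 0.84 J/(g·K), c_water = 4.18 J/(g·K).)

m ≈ 284 g

|Q_glass| = |Q_water|:
m·0.84·(224.4 − 31.52) = 765.4·4.18·(31.52 − 17.16)
162.02 m = 45943  ⇒  m ≈ 283.6 g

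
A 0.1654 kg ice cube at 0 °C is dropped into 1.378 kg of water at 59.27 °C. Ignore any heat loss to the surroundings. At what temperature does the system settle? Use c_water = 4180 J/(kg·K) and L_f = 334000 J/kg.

Energy conservation, ΣQ = 0:
melt ice: 0.1654·334000 = 55244; meltwater 0→T: 0.1654·4180·T = 691.37 T; water: 5760(T − 59.27)
6451.4 T = 341398 − 55244 = 286154
T ≈ 44.36 °C (positive, so assuming full melt was valid).

T_f ≈ 44.4 °C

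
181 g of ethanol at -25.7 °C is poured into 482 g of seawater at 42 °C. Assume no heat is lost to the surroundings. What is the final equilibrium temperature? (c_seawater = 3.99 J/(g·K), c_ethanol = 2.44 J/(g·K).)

T_f ≈ 29.4 °C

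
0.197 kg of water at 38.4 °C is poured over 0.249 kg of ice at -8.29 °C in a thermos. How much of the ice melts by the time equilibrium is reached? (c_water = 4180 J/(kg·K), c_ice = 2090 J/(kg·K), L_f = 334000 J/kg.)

m_melted ≈ 0.0818 kg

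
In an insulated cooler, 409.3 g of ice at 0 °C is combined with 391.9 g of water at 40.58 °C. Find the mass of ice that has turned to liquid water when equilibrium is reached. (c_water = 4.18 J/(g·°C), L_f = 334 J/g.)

m_melted ≈ 199 g

Water can give up m c ΔT = 391.9×4.18×40.58 = 66476 J before reaching 0 °C.
Melting all 409.3 g of ice would need 409.3×334 = 136706 J.
Since 66476 < 136706 J, not all the ice melts; equilibrium is at 0 °C.
Mass melted = 66476/334 ≈ 199 g.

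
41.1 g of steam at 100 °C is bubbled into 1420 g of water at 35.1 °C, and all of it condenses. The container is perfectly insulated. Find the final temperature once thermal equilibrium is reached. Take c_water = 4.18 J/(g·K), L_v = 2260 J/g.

T_f ≈ 52.1 °C

Let T be the final temperature. ΣQ_i = 0:
latent heat released on condensation: 41.1·2260 = 92886
  condensate cools 100→T: 41.1·4.18·(T − 100) = 171.8(T − 100)
  original water: 5935.6(T − 35.1)
6107.4 T = 92886 + 17180 + 208340 = 318405
T ≈ 52.13 °C (< 100 °C, so full condensation is consistent).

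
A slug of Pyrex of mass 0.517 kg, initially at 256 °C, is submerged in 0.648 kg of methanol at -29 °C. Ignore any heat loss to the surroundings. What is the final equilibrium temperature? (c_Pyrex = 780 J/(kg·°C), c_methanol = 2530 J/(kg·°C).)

With ΣQ=0 the equilibrium temperature is the m·c-weighted mean:
T_f = (403.26·256 + 1639.4·(-29)) / (403.26 + 1639.4)
    = 55691 / 2042.7 ≈ 27.26 °C

T_f ≈ 27.3 °C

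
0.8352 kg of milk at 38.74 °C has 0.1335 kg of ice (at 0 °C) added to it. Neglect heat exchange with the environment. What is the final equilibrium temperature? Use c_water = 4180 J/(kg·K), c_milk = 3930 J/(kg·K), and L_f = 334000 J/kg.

T_f ≈ 21.5 °C

Energy conservation, ΣQ = 0:
fusion: m_ice L_f = 0.1335×334000 = 44589
  meltwater 0→T: 0.1335×4180×T = 558.03 T
  milk: 3282.3(T − 38.74)
3840.4 T = 127158 − 44589 = 82569
T ≈ 21.50 °C. Since T > 0 °C, the all-ice-melts assumption holds.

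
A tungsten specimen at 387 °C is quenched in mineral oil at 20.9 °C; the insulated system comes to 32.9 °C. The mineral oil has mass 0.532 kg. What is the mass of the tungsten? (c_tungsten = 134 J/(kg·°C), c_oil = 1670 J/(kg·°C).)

m ≈ 0.225 kg

Setting the total heat transfer to zero:
m·134·(32.9 − 387) + 0.532·1670·(32.9 − 20.9) = 0
-47449 m = -10661
m = -10661/-47449 ≈ 0.2247 kg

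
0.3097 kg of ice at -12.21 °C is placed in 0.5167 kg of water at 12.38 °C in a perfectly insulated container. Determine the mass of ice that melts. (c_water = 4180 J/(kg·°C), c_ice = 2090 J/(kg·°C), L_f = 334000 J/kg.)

m_melted ≈ 0.0564 kg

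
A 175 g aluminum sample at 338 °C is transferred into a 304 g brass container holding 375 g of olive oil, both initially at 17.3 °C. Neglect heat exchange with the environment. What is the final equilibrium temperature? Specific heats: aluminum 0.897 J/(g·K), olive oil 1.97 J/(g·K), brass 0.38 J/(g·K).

Energy conservation, ΣQ = 0:
175·0.897·(T − 338) + 375·1.97·(T − 17.3) + 304·0.38·(T − 17.3) = 0
156.97(T − 338) + 738.75(T − 17.3) + 115.52(T − 17.3) = 0
1011.2 T = 67836
T = 67836 / 1011.2 = 67.1 °C

T_f ≈ 67.1 °C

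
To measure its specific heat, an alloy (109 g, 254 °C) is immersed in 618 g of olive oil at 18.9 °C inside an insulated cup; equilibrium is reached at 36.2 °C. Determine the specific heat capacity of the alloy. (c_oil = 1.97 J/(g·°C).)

c ≈ 0.887 J/(g·°C)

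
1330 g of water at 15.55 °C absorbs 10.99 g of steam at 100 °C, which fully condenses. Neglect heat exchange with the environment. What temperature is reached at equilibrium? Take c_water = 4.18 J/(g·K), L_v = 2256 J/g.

T_f ≈ 20.7 °C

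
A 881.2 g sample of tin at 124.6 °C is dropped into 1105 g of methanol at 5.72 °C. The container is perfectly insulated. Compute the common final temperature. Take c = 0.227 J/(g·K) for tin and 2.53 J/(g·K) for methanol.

T_f ≈ 13.7 °C

T_f is the heat-capacity-weighted average of the initial temperatures:
T_f = (200.03×124.6 + 2795.6×5.72) / (200.03 + 2795.6)
    = 40915 / 2995.7 ≈ 13.66 °C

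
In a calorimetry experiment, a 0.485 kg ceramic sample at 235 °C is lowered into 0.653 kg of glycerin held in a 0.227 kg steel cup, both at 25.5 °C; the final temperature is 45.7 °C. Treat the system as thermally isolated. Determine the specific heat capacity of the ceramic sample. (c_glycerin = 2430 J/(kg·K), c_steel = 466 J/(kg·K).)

c ≈ 372 J/(kg·K)

Taking heat into each body as positive, Σ m c ΔT = 0:
0.485×c×(45.7 − 235) + 0.653×2430×(45.7 − 25.5) + 0.227×466×(45.7 − 25.5) = 0
-91.81 c = -34190
c = -34190/-91.81 ≈ 372.4 J/(kg·K)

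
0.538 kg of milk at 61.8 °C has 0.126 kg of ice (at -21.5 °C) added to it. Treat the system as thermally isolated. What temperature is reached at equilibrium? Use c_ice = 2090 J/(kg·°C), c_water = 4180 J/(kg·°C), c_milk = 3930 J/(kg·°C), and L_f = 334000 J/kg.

Energy balance with sensible and latent terms:
ice -21.5→0 °C: 0.126×2090×21.5 = 5661.8
  fusion: m_ice L_f = 0.126×334000 = 42084
  meltwater 0→T: 0.126×4180×T = 526.68 T
  milk: 2114.3(T − 61.8)
2641 T = 130666 − 47746 = 82920
T ≈ 31.40 °C. Since T > 0 °C, the all-ice-melts assumption holds.

T_f ≈ 31.4 °C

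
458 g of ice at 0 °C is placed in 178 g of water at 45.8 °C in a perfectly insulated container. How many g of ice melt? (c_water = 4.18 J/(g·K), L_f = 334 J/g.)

Cooling the water to 0 °C releases 178·4.18·45.8 = 34077 J.
To melt every bit of ice: 458·334 = 152972 J.
Since 34077 < 152972 J, not all the ice melts; equilibrium is at 0 °C.
m_melt = 34077 / L_f = 102 g.

m_melted ≈ 102 g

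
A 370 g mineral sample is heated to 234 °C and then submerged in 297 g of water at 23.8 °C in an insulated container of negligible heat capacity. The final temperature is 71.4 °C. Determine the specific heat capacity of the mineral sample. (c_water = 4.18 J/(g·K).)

c ≈ 0.982 J/(g·K)

Heat lost by the mineral sample = heat gained by the water:
370·c·(234 − 71.4) = 297·4.18·(71.4 − 23.8)
60162 c = 59093  ⇒  c ≈ 0.9822 J/(g·K)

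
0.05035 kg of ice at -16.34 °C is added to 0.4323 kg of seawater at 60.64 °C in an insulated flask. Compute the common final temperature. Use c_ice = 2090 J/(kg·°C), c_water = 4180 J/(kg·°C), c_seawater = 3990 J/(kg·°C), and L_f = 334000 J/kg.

Energy balance with sensible and latent terms:
warm ice to 0 °C: 0.05035·2090·(0 − (-16.34)) = 1719.5
  melt ice: 0.05035·334000 = 16817
  meltwater 0→T: 0.05035·4180·T = 210.46 T
  seawater: 1724.9(T − 60.64)
1935.3 T = 104597 − 18536 = 86060
T ≈ 44.47 °C (positive, so assuming full melt was valid).

T_f ≈ 44.5 °C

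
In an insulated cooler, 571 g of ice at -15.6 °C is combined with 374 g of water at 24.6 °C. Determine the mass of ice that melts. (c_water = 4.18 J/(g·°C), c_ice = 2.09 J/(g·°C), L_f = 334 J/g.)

Cooling the water to 0 °C releases 374·4.18·24.6 = 38458 J.
Of that, 571·2.09·15.6 = 18617 J goes to bring the ice to 0 °C, leaving 19841 J.
To melt every bit of ice: 571·334 = 190714 J.
Since 19841 < 190714 J, not all the ice melts; equilibrium is at 0 °C.
m_melted·334 = 19841  ⇒  m_melted ≈ 59.4 g.

m_melted ≈ 59.4 g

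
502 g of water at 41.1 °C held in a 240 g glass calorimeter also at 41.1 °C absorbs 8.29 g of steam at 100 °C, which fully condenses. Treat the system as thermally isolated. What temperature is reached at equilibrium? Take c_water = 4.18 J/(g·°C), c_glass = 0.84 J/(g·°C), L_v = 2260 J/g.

Taking heat into each body as positive, Σ m c ΔT = 0:
latent heat released on condensation: 8.29·2260 = 18735
  condensed water 100 °C→T: 34.65(T − 100)
  original water: 2098.4(T − 41.1)
  glass cup: 240·0.84·(T − 41.1) = 201.6(T − 41.1)
2334.6 T = 18735 + 3465.2 + 94528 = 116729
T ≈ 50.00 °C (< 100 °C, so full condensation is consistent).

T_f ≈ 50.0 °C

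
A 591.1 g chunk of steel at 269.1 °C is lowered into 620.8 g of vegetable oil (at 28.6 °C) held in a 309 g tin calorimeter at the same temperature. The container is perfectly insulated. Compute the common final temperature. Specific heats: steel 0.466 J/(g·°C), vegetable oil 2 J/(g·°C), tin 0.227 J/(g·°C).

Taking heat into each body as positive, Σ m c ΔT = 0:
591.1*0.466*(T − 269.1) + 620.8*2*(T − 28.6) + 309*0.227*(T − 28.6) = 0
275.45(T − 269.1) + 1241.6(T − 28.6) + 70.14(T − 28.6) = 0
(275.45 + 1241.6 + 70.14) T = 275.45*269.1 + 1241.6*28.6 + 70.14*28.6
T = 111640 / 1587.2 = 70.3 °C

T_f ≈ 70.3 °C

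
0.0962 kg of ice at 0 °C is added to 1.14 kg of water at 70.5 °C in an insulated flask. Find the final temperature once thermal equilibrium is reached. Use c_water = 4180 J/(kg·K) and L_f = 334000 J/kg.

T_f ≈ 58.8 °C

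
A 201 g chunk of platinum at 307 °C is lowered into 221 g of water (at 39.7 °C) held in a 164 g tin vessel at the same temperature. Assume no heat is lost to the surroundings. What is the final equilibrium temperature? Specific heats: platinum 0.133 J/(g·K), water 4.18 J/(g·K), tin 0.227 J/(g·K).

Setting the total heat transfer to zero:
201×0.133×(T − 307) + 221×4.18×(T − 39.7) + 164×0.227×(T − 39.7) = 0
26.73(T − 307) + 923.78(T − 39.7) + 37.23(T − 39.7) = 0
987.74 T = 46359
T = 46359 / 987.74 = 46.9 °C

T_f ≈ 46.9 °C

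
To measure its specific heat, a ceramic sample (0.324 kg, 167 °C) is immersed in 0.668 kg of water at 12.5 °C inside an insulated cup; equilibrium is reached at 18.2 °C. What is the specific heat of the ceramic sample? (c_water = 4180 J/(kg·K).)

Heat lost by the ceramic sample = heat gained by the water:
0.324×c×(167 − 18.2) = 0.668×4180×(18.2 − 12.5)
48.21 c = 15916  ⇒  c ≈ 330.1 J/(kg·K)

c ≈ 330 J/(kg·K)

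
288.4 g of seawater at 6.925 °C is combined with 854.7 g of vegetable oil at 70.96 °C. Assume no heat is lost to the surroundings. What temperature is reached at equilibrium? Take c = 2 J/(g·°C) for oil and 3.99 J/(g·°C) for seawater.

|Q_oil| = |Q_seawater|:
854.7·2·(70.96 − T) = 288.4·3.99·(T − 6.925)
1709.4(70.96 − T) = 1150.7(T − 6.925)
2860.1 T = 129268  ⇒  T ≈ 45.20 °C

T_f ≈ 45.2 °C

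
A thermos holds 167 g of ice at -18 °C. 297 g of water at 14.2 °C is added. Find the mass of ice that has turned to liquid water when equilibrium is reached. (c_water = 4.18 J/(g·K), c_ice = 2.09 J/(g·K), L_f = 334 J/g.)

Cooling the water to 0 °C releases 297×4.18×14.2 = 17629 J.
Warming the ice to 0 °C takes 167×2.09×18 = 6282.5 J, leaving 11346 J for melting.
To melt every bit of ice: 167×334 = 55778 J.
11346 J < 55778 J, so only part of the ice melts and the system sits at 0 °C.
m_melt = 11346 / L_f = 33.97 g.

m_melted ≈ 34 g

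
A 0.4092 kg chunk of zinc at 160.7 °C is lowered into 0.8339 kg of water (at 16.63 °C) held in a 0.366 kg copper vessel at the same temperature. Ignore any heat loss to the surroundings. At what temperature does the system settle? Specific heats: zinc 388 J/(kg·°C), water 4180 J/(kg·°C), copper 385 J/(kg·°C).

T_f = Σ m_i c_i T_i / Σ m_i c_i:
T_f = (158.77×160.7 + 3485.7×16.63 + 140.91×16.63) / (158.77 + 3485.7 + 140.91)
    = 85825 / 3785.4 ≈ 22.67 °C

T_f ≈ 22.7 °C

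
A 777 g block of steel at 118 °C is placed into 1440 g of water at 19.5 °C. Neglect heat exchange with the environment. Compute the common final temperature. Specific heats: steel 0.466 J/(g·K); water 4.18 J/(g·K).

T_f ≈ 25.1 °C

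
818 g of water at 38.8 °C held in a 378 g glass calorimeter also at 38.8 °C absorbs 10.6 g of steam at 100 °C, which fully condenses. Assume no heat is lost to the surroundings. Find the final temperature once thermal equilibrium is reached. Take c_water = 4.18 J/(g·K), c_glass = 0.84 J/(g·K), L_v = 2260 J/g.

T_f ≈ 45.9 °C

Net heat exchanged in the isolated system is zero:
steam→water at 100 °C releases m L_v = 10.6×2260 = 23956
  condensate cools 100→T: 10.6×4.18×(T − 100) = 44.31(T − 100)
  original water: 3419.2(T − 38.8)
  glass cup: 378×0.84×(T − 38.8) = 317.52(T − 38.8)
3781.1 T = 23956 + 4430.8 + 144986 = 173373
T ≈ 45.85 °C — below 100 °C, confirming all the steam condensed.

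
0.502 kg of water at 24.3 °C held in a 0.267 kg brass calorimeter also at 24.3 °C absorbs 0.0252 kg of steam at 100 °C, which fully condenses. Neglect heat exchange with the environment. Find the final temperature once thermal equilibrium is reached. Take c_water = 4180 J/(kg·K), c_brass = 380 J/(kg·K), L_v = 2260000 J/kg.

Sum of m c ΔT and latent-heat terms is zero:
condense steam: −0.0252×2260000 = −56952; condensed water 100 °C→T: 105.34(T − 100); water warms: 0.502×4180×(T − 24.3) = 2098.4(T − 24.3); cup: 101.46(T − 24.3)
2305.2 T = 56952 + 10534 + 53456 = 120941
T ≈ 52.47 °C — below 100 °C, confirming all the steam condensed.

T_f ≈ 52.5 °C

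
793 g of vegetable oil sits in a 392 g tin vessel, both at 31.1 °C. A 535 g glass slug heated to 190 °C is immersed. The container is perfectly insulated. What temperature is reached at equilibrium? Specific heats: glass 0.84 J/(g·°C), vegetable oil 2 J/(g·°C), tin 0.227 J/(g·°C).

Energy conservation, ΣQ = 0:
535×0.84×(T − 190) + 793×2×(T − 31.1) + 392×0.227×(T − 31.1) = 0
449.4(T − 190) + 1586(T − 31.1) + 88.98(T − 31.1) = 0
2124.4 T = 137478
T ≈ 64.71 °C

T_f ≈ 64.7 °C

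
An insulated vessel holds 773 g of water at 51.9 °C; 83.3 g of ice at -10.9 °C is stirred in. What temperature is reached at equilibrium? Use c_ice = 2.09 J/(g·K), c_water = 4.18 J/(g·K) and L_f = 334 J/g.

T_f ≈ 38.5 °C

Energy balance with sensible and latent terms:
ice -10.9→0 °C: 83.3×2.09×10.9 = 1897.7
  melt ice: 83.3×334 = 27822
  warm the meltwater: 348.19 T
  water cools: 773×4.18×(T − 51.9) = 3231.1(T − 51.9)
3579.3 T = 167696 − 29720 = 137976
T ≈ 38.55 °C — above 0 °C, consistent with complete melting.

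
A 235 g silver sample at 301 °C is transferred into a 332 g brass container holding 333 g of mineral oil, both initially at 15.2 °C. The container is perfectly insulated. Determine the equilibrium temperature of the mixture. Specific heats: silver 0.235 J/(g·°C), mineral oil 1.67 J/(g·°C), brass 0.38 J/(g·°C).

Taking heat into each body as positive, Σ m c ΔT = 0:
235*0.235*(T − 301) + 333*1.67*(T − 15.2) + 332*0.38*(T − 15.2) = 0
55.22(T − 301) + 556.11(T − 15.2) + 126.16(T − 15.2) = 0
(55.22 + 556.11 + 126.16) T = 55.22*301 + 556.11*15.2 + 126.16*15.2
T = 26993/737.5 ≈ 36.60 °C

T_f ≈ 36.6 °C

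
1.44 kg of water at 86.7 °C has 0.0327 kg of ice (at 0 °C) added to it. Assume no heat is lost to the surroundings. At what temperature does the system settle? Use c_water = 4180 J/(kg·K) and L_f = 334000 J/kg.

Sum of m c ΔT and latent-heat terms is zero:
latent heat to melt: 0.0327×334000 = 10922; meltwater 0→T: 0.0327×4180×T = 136.69 T; water cools: 1.44×4180×(T − 86.7) = 6019.2(T − 86.7)
6155.9 T = 521865 − 10922 = 510943
T ≈ 83.00 °C — above 0 °C, consistent with complete melting.

T_f ≈ 83.0 °C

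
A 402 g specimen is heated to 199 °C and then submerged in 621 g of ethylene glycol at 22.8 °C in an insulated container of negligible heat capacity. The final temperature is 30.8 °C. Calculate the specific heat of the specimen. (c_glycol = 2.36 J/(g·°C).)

c ≈ 0.173 J/(g·°C)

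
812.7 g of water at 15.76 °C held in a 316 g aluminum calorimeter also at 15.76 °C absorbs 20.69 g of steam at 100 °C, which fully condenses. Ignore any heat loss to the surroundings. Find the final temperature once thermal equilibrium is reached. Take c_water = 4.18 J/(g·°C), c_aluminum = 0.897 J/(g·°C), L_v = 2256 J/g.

Conservation of energy gives ΣQ = 0:
condense steam: −20.69·2256 = −46677
  condensate cools 100→T: 20.69·4.18·(T − 100) = 86.48(T − 100)
  original water: 3397.1(T − 15.76)
  cup: 283.45(T − 15.76)
3767 T = 46677 + 8648.4 + 58005 = 113330
T ≈ 30.08 °C (< 100 °C, so full condensation is consistent).

T_f ≈ 30.1 °C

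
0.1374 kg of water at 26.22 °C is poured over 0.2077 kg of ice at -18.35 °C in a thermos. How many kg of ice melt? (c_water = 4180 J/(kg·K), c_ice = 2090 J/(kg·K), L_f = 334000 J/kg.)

Cooling the water to 0 °C releases 0.1374×4180×26.22 = 15059 J.
Warming the ice to 0 °C takes 0.2077×2090×18.35 = 7965.6 J, leaving 7093.4 J for melting.
Melting all 0.2077 kg of ice would need 0.2077×334000 = 69372 J.
Since 7093.4 < 69372 J, not all the ice melts; equilibrium is at 0 °C.
m_melted×334000 = 7093.4  ⇒  m_melted ≈ 0.02124 kg.

m_melted ≈ 0.0212 kg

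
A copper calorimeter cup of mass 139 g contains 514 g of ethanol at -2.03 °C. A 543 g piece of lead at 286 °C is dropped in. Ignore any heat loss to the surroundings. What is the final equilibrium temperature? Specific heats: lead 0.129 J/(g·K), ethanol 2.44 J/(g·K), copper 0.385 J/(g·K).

T_f ≈ 12.6 °C

Heat gained plus heat lost sum to zero:
543*0.129*(T − 286) + 514*2.44*(T − (-2.03)) + 139*0.385*(T − (-2.03)) = 0
70.05(T − 286) + 1254.2(T − (-2.03)) + 53.52(T − (-2.03)) = 0
(70.05 + 1254.2 + 53.52) T = 70.05*286 + 1254.2*(-2.03) + 53.52*(-2.03)
T = 17379 / 1377.7 = 12.6 °C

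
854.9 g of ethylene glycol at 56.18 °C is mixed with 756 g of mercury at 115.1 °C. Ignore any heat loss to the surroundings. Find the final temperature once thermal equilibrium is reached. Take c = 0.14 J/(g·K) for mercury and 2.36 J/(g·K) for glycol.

Energy conservation, ΣQ = 0:
756×0.14×(T − 115.1) + 854.9×2.36×(T − 56.18) = 0
105.84(T − 115.1) + 2017.6(T − 56.18) = 0
(105.84 + 2017.6) T = 105.84×115.1 + 2017.6×56.18
T = 125529 / 2123.4 = 59.1 °C

T_f ≈ 59.1 °C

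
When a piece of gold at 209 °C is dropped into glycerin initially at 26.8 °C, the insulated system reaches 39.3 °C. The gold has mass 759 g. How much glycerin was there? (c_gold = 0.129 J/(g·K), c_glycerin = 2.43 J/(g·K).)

|Q_gold| = |Q_glycerin|:
759×0.129×(209 − 39.3) = m×2.43×(39.3 − 26.8)
30.37 m = 16615  ⇒  m ≈ 547 g

m ≈ 547 g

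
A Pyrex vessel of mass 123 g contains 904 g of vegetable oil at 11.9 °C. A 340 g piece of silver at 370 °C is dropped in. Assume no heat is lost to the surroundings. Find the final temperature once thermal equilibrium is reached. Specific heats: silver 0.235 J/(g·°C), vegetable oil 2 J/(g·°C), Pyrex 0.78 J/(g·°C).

Conservation of energy gives ΣQ = 0:
340·0.235·(T − 370) + 904·2·(T − 11.9) + 123·0.78·(T − 11.9) = 0
79.9(T − 370) + 1808(T − 11.9) + 95.94(T − 11.9) = 0
1983.8 T = 52220
T = 52220/1983.8 ≈ 26.32 °C

T_f ≈ 26.3 °C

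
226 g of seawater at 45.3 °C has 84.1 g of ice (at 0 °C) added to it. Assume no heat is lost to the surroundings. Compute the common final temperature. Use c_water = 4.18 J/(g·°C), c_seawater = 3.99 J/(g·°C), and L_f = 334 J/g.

Sum of m c ΔT and latent-heat terms is zero:
melt ice: 84.1·334 = 28089
  warm the meltwater: 351.54 T
  seawater: 901.74(T − 45.3)
1253.3 T = 40849 − 28089 = 12759
T ≈ 10.18 °C (positive, so assuming full melt was valid).

T_f ≈ 10.2 °C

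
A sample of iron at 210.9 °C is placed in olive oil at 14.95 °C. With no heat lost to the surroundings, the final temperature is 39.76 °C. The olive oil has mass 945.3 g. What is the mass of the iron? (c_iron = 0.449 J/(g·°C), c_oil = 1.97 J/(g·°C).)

m ≈ 601 g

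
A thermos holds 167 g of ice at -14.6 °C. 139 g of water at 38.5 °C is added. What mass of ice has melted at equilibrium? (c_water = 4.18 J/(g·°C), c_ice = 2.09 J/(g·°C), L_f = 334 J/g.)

m_melted ≈ 51.7 g

Water can give up m c ΔT = 139×4.18×38.5 = 22369 J before reaching 0 °C.
Warming the ice to 0 °C takes 167×2.09×14.6 = 5095.8 J, leaving 17273 J for melting.
To melt every bit of ice: 167×334 = 55778 J.
Since 17273 < 55778 J, not all the ice melts; equilibrium is at 0 °C.
Mass melted = 17273/334 ≈ 51.72 g.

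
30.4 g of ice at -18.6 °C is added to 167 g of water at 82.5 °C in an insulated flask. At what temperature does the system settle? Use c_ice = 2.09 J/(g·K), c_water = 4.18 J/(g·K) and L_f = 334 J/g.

T_f ≈ 56.1 °C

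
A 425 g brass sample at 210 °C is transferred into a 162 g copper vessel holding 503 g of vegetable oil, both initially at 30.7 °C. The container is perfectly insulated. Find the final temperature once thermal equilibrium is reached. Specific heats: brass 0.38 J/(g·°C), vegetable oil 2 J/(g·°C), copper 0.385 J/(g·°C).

Net heat exchanged in the isolated system is zero:
425*0.38*(T − 210) + 503*2*(T − 30.7) + 162*0.385*(T − 30.7) = 0
161.5(T − 210) + 1006(T − 30.7) + 62.37(T − 30.7) = 0
1229.9 T = 66714
T ≈ 54.24 °C

T_f ≈ 54.2 °C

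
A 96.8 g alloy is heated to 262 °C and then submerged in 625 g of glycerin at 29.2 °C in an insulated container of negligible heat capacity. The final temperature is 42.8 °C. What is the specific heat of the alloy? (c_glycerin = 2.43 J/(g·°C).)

c ≈ 0.973 J/(g·°C)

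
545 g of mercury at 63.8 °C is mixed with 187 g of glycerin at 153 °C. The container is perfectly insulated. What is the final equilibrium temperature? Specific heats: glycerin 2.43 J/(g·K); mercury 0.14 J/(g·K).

T_f ≈ 140.2 °C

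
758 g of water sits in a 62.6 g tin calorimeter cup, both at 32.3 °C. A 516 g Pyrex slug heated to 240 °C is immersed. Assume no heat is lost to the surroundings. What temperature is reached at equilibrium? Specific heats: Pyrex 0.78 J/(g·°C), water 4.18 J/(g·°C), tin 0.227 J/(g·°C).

Taking heat into each body as positive, Σ m c ΔT = 0:
516×0.78×(T − 240) + 758×4.18×(T − 32.3) + 62.6×0.227×(T − 32.3) = 0
3585.1 T = 199395
T = 199395 / 3585.1 = 55.6 °C

T_f ≈ 55.6 °C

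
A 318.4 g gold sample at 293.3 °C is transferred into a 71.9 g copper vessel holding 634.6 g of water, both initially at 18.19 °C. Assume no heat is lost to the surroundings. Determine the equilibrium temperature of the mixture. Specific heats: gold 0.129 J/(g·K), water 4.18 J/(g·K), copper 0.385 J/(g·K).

T_f ≈ 22.3 °C

Energy conservation, ΣQ = 0:
318.4×0.129×(T − 293.3) + 634.6×4.18×(T − 18.19) + 71.9×0.385×(T − 18.19) = 0
41.07(T − 293.3) + 2652.6(T − 18.19) + 27.68(T − 18.19) = 0
2721.4 T = 60802
T = 60802 / 2721.4 = 22.3 °C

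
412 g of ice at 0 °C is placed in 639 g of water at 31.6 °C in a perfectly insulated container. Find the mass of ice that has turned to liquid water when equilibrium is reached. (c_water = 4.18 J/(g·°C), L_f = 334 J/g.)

Heat available from the water dropping to 0 °C: 639·4.18·31.6 = 84404 J.
To melt every bit of ice: 412·334 = 137608 J.
Since 84404 < 137608 J, not all the ice melts; equilibrium is at 0 °C.
m_melted·334 = 84404  ⇒  m_melted ≈ 252.7 g.

m_melted ≈ 253 g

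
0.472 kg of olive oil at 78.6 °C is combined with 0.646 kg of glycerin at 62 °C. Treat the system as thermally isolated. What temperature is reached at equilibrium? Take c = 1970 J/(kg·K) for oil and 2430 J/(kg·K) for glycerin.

T_f ≈ 68.2 °C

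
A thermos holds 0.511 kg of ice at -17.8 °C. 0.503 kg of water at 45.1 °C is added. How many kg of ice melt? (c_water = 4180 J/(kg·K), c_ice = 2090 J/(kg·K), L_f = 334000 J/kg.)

Cooling the water to 0 °C releases 0.503·4180·45.1 = 94825 J.
Of that, 0.511·2090·17.8 = 19010 J goes to bring the ice to 0 °C, leaving 75814 J.
To melt every bit of ice: 0.511·334000 = 170674 J.
Since 75814 < 170674 J, not all the ice melts; equilibrium is at 0 °C.
m_melted·334000 = 75814  ⇒  m_melted ≈ 0.227 kg.

m_melted ≈ 0.227 kg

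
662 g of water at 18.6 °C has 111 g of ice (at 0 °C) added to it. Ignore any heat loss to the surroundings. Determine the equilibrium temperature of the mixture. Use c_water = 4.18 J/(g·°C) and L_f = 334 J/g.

T_f ≈ 4.5 °C

Conservation of energy gives ΣQ = 0:
latent heat to melt: 111×334 = 37074; meltwater 0→T: 111×4.18×T = 463.98 T; water cools: 662×4.18×(T − 18.6) = 2767.2(T − 18.6)
3231.1 T = 51469 − 37074 = 14395
T ≈ 4.46 °C. Since T > 0 °C, the all-ice-melts assumption holds.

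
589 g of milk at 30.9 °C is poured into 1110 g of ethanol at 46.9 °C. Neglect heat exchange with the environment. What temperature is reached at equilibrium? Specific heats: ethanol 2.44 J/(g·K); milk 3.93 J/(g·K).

T_f = Σ m_i c_i T_i / Σ m_i c_i:
T_f = (2708.4×46.9 + 2314.8×30.9) / (2708.4 + 2314.8)
    = 198550 / 5023.2 ≈ 39.53 °C

T_f ≈ 39.5 °C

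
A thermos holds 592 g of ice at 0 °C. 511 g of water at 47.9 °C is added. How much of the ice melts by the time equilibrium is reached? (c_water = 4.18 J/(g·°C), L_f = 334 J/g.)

m_melted ≈ 306 g

Heat available from the water dropping to 0 °C: 511·4.18·47.9 = 102313 J.
Fully melting the ice requires m_ice L_f = 592·334 = 197728 J.
102313 J < 197728 J, so only part of the ice melts and the system sits at 0 °C.
m_melt = 102313 / L_f = 306.3 g.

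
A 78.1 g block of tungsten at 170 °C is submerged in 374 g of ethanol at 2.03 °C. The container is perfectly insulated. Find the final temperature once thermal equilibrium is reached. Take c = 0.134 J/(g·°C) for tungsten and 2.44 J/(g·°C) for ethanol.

T_f ≈ 3.9 °C

Let T be the final temperature. ΣQ_i = 0:
78.1×0.134×(T − 170) + 374×2.44×(T − 2.03) = 0
10.47(T − 170) + 912.56(T − 2.03) = 0
923.03 T = 3631.6
T = 3631.6 / 923.03 = 3.93 °C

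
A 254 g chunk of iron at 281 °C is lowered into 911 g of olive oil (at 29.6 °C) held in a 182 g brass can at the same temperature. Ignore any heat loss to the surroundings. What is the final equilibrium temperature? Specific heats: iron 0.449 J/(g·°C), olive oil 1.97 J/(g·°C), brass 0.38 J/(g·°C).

T_f ≈ 44.1 °C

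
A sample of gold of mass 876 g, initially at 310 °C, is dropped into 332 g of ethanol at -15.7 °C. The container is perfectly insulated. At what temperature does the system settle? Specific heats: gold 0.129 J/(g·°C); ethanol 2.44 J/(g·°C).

T_f = Σ m_i c_i T_i / Σ m_i c_i:
T_f = (113·310 + 810.08·(-15.7)) / (113 + 810.08)
    = 22313 / 923.08 ≈ 24.17 °C

T_f ≈ 24.2 °C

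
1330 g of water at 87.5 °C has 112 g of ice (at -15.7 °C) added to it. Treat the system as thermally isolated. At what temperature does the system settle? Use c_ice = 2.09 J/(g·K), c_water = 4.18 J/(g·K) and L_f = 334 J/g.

Net heat exchanged in the isolated system is zero:
warm ice to 0 °C: 112×2.09×(0 − (-15.7)) = 3675.1; latent heat to melt: 112×334 = 37408; meltwater 0→T: 112×4.18×T = 468.16 T; water: 5559.4(T − 87.5)
6027.6 T = 486447 − 41083 = 445364
T ≈ 73.89 °C — above 0 °C, consistent with complete melting.

T_f ≈ 73.9 °C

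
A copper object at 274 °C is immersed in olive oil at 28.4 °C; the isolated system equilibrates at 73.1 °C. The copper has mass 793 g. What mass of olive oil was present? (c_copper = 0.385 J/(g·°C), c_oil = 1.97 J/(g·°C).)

m ≈ 697 g

Energy conservation, ΣQ = 0:
793·0.385·(73.1 − 274) + m·1.97·(73.1 − 28.4) = 0
88.06 m = 61336
m = 61336/88.06 ≈ 696.5 g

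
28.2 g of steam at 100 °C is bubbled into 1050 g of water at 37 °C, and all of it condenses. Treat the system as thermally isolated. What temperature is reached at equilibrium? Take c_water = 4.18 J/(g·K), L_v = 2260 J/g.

Conservation of energy gives ΣQ = 0:
condense steam: −28.2·2260 = −63732; condensed water 100 °C→T: 117.88(T − 100); water warms: 1050·4.18·(T − 37) = 4389(T − 37)
4506.9 T = 63732 + 11788 + 162393 = 237913
T ≈ 52.79 °C — below 100 °C, confirming all the steam condensed.

T_f ≈ 52.8 °C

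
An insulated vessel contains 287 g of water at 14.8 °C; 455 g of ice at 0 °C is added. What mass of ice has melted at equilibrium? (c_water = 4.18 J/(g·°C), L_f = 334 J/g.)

Cooling the water to 0 °C releases 287·4.18·14.8 = 17755 J.
Fully melting the ice requires m_ice L_f = 455·334 = 151970 J.
Since 17755 < 151970 J, not all the ice melts; equilibrium is at 0 °C.
m_melt = 17755 / L_f = 53.16 g.

m_melted ≈ 53.2 g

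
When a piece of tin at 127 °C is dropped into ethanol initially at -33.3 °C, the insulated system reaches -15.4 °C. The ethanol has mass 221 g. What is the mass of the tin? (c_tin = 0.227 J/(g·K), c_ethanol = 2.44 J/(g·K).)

Energy conservation, ΣQ = 0:
m·0.227·(-15.4 − 127) + 221·2.44·(-15.4 − (-33.3)) = 0
-32.32 m = -9652.4
m = -9652.4/-32.32 ≈ 298.6 g

m ≈ 299 g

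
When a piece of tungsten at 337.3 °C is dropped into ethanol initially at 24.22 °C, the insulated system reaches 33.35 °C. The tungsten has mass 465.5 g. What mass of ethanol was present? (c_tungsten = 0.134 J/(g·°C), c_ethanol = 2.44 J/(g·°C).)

m ≈ 851 g

Setting the total heat transfer to zero:
465.5·0.134·(33.35 − 337.3) + m·2.44·(33.35 − 24.22) = 0
22.28 m = 18959
m = 18959/22.28 ≈ 851.1 g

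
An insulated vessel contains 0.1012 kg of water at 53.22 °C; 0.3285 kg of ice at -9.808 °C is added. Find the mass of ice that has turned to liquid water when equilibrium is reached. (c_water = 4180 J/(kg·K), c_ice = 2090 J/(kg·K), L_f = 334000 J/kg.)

m_melted ≈ 0.0472 kg

Heat available from the water dropping to 0 °C: 0.1012·4180·53.22 = 22513 J.
Of that, 0.3285·2090·9.808 = 6733.8 J goes to bring the ice to 0 °C, leaving 15779 J.
To melt every bit of ice: 0.3285·334000 = 109719 J.
Since 15779 < 109719 J, not all the ice melts; equilibrium is at 0 °C.
Mass melted = 15779/334000 ≈ 0.04724 kg.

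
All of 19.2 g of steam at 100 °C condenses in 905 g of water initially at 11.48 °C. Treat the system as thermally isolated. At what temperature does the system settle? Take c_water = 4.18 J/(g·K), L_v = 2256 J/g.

T_f ≈ 24.5 °C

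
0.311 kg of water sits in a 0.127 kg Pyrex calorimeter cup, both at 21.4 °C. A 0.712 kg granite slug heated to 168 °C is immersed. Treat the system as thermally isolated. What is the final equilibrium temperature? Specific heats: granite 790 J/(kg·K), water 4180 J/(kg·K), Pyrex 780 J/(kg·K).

With ΣQ=0 the equilibrium temperature is the m·c-weighted mean:
T_f = (562.48×168 + 1300×21.4 + 99.06×21.4) / (562.48 + 1300 + 99.06)
    = 124436 / 1961.5 ≈ 63.44 °C

T_f ≈ 63.4 °C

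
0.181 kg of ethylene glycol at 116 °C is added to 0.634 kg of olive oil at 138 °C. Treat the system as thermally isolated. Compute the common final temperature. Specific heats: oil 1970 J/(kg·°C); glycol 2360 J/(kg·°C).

T_f ≈ 132.4 °C

T_f is the heat-capacity-weighted average of the initial temperatures:
T_f = (1249·138 + 427.16·116) / (1249 + 427.16)
    = 221910 / 1676.1 ≈ 132.39 °C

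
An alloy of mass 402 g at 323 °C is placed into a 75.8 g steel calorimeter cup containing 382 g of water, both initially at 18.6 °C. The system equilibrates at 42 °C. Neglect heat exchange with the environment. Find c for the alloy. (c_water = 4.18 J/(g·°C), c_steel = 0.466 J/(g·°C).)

Let T be the final temperature. ΣQ_i = 0:
402×c×(42 − 323) + 382×4.18×(42 − 18.6) + 75.8×0.466×(42 − 18.6) = 0
-112962 c = -38191
c = -38191/-112962 ≈ 0.3381 J/(g·°C)

c ≈ 0.338 J/(g·°C)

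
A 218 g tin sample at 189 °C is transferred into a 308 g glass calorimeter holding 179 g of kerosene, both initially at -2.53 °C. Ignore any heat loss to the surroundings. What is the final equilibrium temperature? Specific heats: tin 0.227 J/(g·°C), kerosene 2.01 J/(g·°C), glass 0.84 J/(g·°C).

T_f ≈ 11.7 °C

Net heat exchanged in the isolated system is zero:
218*0.227*(T − 189) + 179*2.01*(T − (-2.53)) + 308*0.84*(T − (-2.53)) = 0
49.49(T − 189) + 359.79(T − (-2.53)) + 258.72(T − (-2.53)) = 0
668 T = 7788
T = 7788/668 ≈ 11.66 °C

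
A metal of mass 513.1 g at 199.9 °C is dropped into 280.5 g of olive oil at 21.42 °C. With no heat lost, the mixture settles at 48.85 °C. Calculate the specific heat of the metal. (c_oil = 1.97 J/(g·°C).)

c ≈ 0.196 J/(g·°C)

Setting the total heat transfer to zero:
513.1·c·(48.85 − 199.9) + 280.5·1.97·(48.85 − 21.42) = 0
-77504 c = -15157
c = -15157/-77504 ≈ 0.1956 J/(g·°C)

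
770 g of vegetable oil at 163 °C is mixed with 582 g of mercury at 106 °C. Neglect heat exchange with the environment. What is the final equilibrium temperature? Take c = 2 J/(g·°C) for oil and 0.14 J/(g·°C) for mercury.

Set heat shed by the hot body equal to heat absorbed by the cold body:
770×2×(163 − T) = 582×0.14×(T − 106)
1540(163 − T) = 81.48(T − 106)
1621.5 T = 259657  ⇒  T ≈ 160.14 °C

T_f ≈ 160.1 °C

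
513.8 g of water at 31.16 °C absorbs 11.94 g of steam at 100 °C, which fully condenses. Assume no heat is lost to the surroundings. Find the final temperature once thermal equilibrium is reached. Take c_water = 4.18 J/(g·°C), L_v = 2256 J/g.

Let T be the final temperature. ΣQ_i = 0:
steam→water at 100 °C releases m L_v = 11.94·2256 = 26937; condensed water 100 °C→T: 49.91(T − 100); original water: 2147.7(T − 31.16)
2197.6 T = 26937 + 4990.9 + 66922 = 98849
T ≈ 44.98 °C, under the boiling point, so the assumption holds.

T_f ≈ 45.0 °C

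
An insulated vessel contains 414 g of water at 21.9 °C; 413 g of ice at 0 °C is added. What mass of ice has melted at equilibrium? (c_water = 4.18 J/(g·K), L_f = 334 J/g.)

m_melted ≈ 113 g

Water can give up m c ΔT = 414×4.18×21.9 = 37898 J before reaching 0 °C.
Melting all 413 g of ice would need 413×334 = 137942 J.
Since 37898 < 137942 J, not all the ice melts; equilibrium is at 0 °C.
m_melt = 37898 / L_f = 113.5 g.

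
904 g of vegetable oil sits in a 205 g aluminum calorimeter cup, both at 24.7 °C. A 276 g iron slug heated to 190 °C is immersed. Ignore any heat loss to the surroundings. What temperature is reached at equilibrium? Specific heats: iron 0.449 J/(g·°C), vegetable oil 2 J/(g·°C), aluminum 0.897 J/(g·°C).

Energy conservation, ΣQ = 0:
276*0.449*(T − 190) + 904*2*(T − 24.7) + 205*0.897*(T − 24.7) = 0
123.92(T − 190) + 1808(T − 24.7) + 183.88(T − 24.7) = 0
(123.92 + 1808 + 183.88) T = 123.92*190 + 1808*24.7 + 183.88*24.7
T ≈ 34.38 °C

T_f ≈ 34.4 °C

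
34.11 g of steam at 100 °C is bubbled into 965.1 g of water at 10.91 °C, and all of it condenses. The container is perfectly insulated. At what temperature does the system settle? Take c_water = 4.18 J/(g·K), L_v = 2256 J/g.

Heat gained plus heat lost sum to zero:
condense steam: −34.11·2256 = −76952
  condensate cools 100→T: 34.11·4.18·(T − 100) = 142.58(T − 100)
  original water: 4034.1(T − 10.91)
4176.7 T = 76952 + 14258 + 44012 = 135222
T ≈ 32.38 °C — below 100 °C, confirming all the steam condensed.

T_f ≈ 32.4 °C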